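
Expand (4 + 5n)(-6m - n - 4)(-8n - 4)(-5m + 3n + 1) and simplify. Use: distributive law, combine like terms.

-1560m^2n + 116mn^2 - 520mn - 480m^2 - 224m + 676n^3 + 884n^2 + 416n + 64 - 1200m^2n^2 + 520mn^3 + 120n^4

(4 + 5n)(-6m - n - 4)(-8n - 4)(-5m + 3n + 1)
= (-24m - 4n - 16 - 30mn - 5n^2 - 20n)(-8n - 4)(-5m + 3n + 1)    [distributive law]
= (-24m - 24n - 16 - 30mn - 5n^2)(-8n - 4)(-5m + 3n + 1)    [combine like terms]
= (192mn + 96m + 192n^2 + 96n + 128n + 64 + 240mn^2 + 120mn + 40n^3 + 20n^2)(-5m + 3n + 1)    [distributive law]
= (312mn + 96m + 212n^2 + 224n + 64 + 240mn^2 + 40n^3)(-5m + 3n + 1)    [combine like terms]
= -1560m^2n + 936mn^2 + 312mn - 480m^2 + 288mn + 96m - 1060mn^2 + 636n^3 + 212n^2 - 1120mn + 672n^2 + 224n - 320m + 192n + 64 - 1200m^2n^2 + 720mn^3 + 240mn^2 - 200mn^3 + 120n^4 + 40n^3    [distributive law]
= -1560m^2n + 116mn^2 - 520mn - 480m^2 - 224m + 676n^3 + 884n^2 + 416n + 64 - 1200m^2n^2 + 520mn^3 + 120n^4    [combine like terms]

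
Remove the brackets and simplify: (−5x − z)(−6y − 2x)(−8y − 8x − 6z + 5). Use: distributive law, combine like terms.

(−5x − z)(−6y − 2x)(−8y − 8x − 6z + 5)
= (30xy + 10x² + 6yz + 2xz)(−8y − 8x − 6z + 5)    [distributive law]
= −240xy² − 240x²y − 180xyz + 150xy − 80x²y − 80x³ − 60x²z + 50x² − 48y²z − 48xyz − 36yz² + 30yz − 16xyz − 16x²z − 12xz² + 10xz    [distributive law]
= −240xy² − 320x²y − 244xyz + 150xy − 80x³ − 76x²z + 50x² − 48y²z − 36yz² + 30yz − 12xz² + 10xz    [combine like terms]

−240xy² − 320x²y − 244xyz + 150xy − 80x³ − 76x²z + 50x² − 48y²z − 36yz² + 30yz − 12xz² + 10xz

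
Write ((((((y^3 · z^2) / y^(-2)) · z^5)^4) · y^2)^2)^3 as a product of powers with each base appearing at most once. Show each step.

((((((y^3 · z^2) / y^(-2)) · z^5)^4) · y^2)^2)^3
= (((((y^3 · z^2) / y^(-2)) · z^5)^4) · y^2)^6    [power of a power]
= (((((y^3 · z^2) / y^(-2)) · z^5)^4)^6) · ((y^2)^6)    [power of a product]
= ((((y^3 · z^2) / y^(-2)) · z^5)^24) · ((y^2)^6)    [power of a power]
= ((((y^3 · z^2) / y^(-2))^24) · ((z^5)^24)) · ((y^2)^6)    [power of a product]
= ((((y^3 · z^2)^24) / ((y^(-2))^24)) · ((z^5)^24)) · ((y^2)^6)    [power of a quotient]
= (((((y^3)^24) · ((z^2)^24)) / ((y^(-2))^24)) · ((z^5)^24)) · ((y^2)^6)    [power of a product]
= (((y^72 · ((z^2)^24)) / ((y^(-2))^24)) · ((z^5)^24)) · ((y^2)^6)    [power of a power]
= (((y^72 · z^48) / ((y^(-2))^24)) · ((z^5)^24)) · ((y^2)^6)    [power of a power]
= (((y^72 · z^48) / y^(-48)) · ((z^5)^24)) · ((y^2)^6)    [power of a power]
= (((y^72 · z^48) / y^(-48)) · z^120) · ((y^2)^6)    [power of a power]
= (((y^72 · z^48) / y^(-48)) · z^120) · y^12    [power of a power]
= y^132z^168    [quotient of powers; product of powers]

y^132z^168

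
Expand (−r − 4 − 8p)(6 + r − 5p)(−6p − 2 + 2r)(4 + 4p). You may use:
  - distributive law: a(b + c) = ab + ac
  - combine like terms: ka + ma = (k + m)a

(−r − 4 − 8p)(6 + r − 5p)(−6p − 2 + 2r)(4 + 4p)
= (−6r − r^2 + 5pr − 24 − 4r + 20p − 48p − 8pr + 40p^2)(−6p − 2 + 2r)(4 + 4p)    [distributive law]
= (−10r − r^2 − 3pr − 24 − 28p + 40p^2)(−6p − 2 + 2r)(4 + 4p)    [combine like terms]
= (60pr + 20r − 20r^2 + 6pr^2 + 2r^2 − 2r^3 + 18p^2r + 6pr − 6pr^2 + 144p + 48 − 48r + 168p^2 + 56p − 56pr − 240p^3 − 80p^2 + 80p^2r)(4 + 4p)    [distributive law]
= (10pr − 28r − 18r^2 − 2r^3 + 98p^2r + 200p + 48 + 88p^2 − 240p^3)(4 + 4p)    [combine like terms]
= 40pr + 40p^2r − 112r − 112pr − 72r^2 − 72pr^2 − 8r^3 − 8pr^3 + 392p^2r + 392p^3r + 800p + 800p^2 + 192 + 192p + 352p^2 + 352p^3 − 960p^3 − 960p^4    [distributive law]
= −72pr + 432p^2r − 112r − 72r^2 − 72pr^2 − 8r^3 − 8pr^3 + 392p^3r + 992p + 1152p^2 + 192 − 608p^3 − 960p^4    [combine like terms]

−72pr + 432p^2r − 112r − 72r^2 − 72pr^2 − 8r^3 − 8pr^3 + 392p^3r + 992p + 1152p^2 + 192 − 608p^3 − 960p^4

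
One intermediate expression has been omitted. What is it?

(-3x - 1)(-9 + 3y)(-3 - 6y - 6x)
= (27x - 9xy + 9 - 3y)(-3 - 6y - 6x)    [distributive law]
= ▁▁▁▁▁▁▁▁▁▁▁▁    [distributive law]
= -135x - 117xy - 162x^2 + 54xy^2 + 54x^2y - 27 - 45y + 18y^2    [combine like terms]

Applying distributive law to the line above:

-81x - 162xy - 162x^2 + 27xy + 54xy^2 + 54x^2y - 27 - 54y - 54x + 9y + 18y^2 + 18xy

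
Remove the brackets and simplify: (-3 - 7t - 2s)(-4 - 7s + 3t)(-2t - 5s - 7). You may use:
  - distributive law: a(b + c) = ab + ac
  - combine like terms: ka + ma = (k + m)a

(-3 - 7t - 2s)(-4 - 7s + 3t)(-2t - 5s - 7)
= (12 + 21s - 9t + 28t + 49st - 21t² + 8s + 14s² - 6st)(-2t - 5s - 7)    [distributive law]
= (12 + 29s + 19t + 43st - 21t² + 14s²)(-2t - 5s - 7)    [combine like terms]
= -24t - 60s - 84 - 58st - 145s² - 203s - 38t² - 95st - 133t - 86st² - 215s²t - 301st + 42t³ + 105st² + 147t² - 28s²t - 70s³ - 98s²    [distributive law]
= -157t - 263s - 84 - 454st - 243s² + 109t² + 19st² - 243s²t + 42t³ - 70s³    [combine like terms]

-157t - 263s - 84 - 454st - 243s² + 109t² + 19st² - 243s²t + 42t³ - 70s³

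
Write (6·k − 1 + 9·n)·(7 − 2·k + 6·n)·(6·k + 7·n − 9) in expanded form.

(6·k − 1 + 9·n)·(7 − 2·k + 6·n)·(6·k + 7·n − 9)
= (42·k − 12·k^2 + 36·k·n − 7 + 2·k − 6·n + 63·n − 18·k·n + 54·n^2)·(6·k + 7·n − 9)    [distributive law]
= (44·k − 12·k^2 + 18·k·n − 7 + 57·n + 54·n^2)·(6·k + 7·n − 9)    [combine like terms]
= 264·k^2 + 308·k·n − 396·k − 72·k^3 − 84·k^2·n + 108·k^2 + 108·k^2·n + 126·k·n^2 − 162·k·n − 42·k − 49·n + 63 + 342·k·n + 399·n^2 − 513·n + 324·k·n^2 + 378·n^3 − 486·n^2    [distributive law]
= 372·k^2 + 488·k·n − 438·k − 72·k^3 + 24·k^2·n + 450·k·n^2 − 562·n + 63 − 87·n^2 + 378·n^3    [combine like terms]

372·k^2 + 488·k·n − 438·k − 72·k^3 + 24·k^2·n + 450·k·n^2 − 562·n + 63 − 87·n^2 + 378·n^3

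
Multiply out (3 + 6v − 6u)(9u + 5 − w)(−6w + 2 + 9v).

(3 + 6v − 6u)(9u + 5 − w)(−6w + 2 + 9v)
= (27u + 15 − 3w + 54uv + 30v − 6vw − 54u² − 30u + 6uw)(−6w + 2 + 9v)    [distributive law]
= (−3u + 15 − 3w + 54uv + 30v − 6vw − 54u² + 6uw)(−6w + 2 + 9v)    [combine like terms]
= 18uw − 6u − 27uv − 90w + 30 + 135v + 18w² − 6w − 27vw − 324uvw + 108uv + 486uv² − 180vw + 60v + 270v² + 36vw² − 12vw − 54v²w + 324u²w − 108u² − 486u²v − 36uw² + 12uw + 54uvw    [distributive law]
= 30uw − 6u + 81uv − 96w + 30 + 195v + 18w² − 219vw − 270uvw + 486uv² + 270v² + 36vw² − 54v²w + 324u²w − 108u² − 486u²v − 36uw²    [combine like terms]

30uw − 6u + 81uv − 96w + 30 + 195v + 18w² − 219vw − 270uvw + 486uv² + 270v² + 36vw² − 54v²w + 324u²w − 108u² − 486u²v − 36uw²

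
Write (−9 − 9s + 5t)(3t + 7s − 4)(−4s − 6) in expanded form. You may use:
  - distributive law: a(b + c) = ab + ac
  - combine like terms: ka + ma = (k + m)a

140st + 282t + 486s^2 + 18s − 216 − 32s^2t + 252s^3 − 60st^2 − 90t^2

(−9 − 9s + 5t)(3t + 7s − 4)(−4s − 6)
= (−27t − 63s + 36 − 27st − 63s^2 + 36s + 15t^2 + 35st − 20t)(−4s − 6)    [distributive law]
= (−47t − 27s + 36 + 8st − 63s^2 + 15t^2)(−4s − 6)    [combine like terms]
= 188st + 282t + 108s^2 + 162s − 144s − 216 − 32s^2t − 48st + 252s^3 + 378s^2 − 60st^2 − 90t^2    [distributive law]
= 140st + 282t + 486s^2 + 18s − 216 − 32s^2t + 252s^3 − 60st^2 − 90t^2    [combine like terms]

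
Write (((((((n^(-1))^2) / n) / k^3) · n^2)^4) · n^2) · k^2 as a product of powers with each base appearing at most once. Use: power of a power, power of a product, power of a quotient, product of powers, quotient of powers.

k^(-10)·n^(-2)

(((((((n^(-1))^2) / n) / k^3) · n^2)^4) · n^2) · k^2
= (((((((n^(-1))^2) / n) / k^3)^4) · ((n^2)^4)) · n^2) · k^2    [power of a product]
= (((((((n^(-1))^2) / n)^4) / ((k^3)^4)) · ((n^2)^4)) · n^2) · k^2    [power of a quotient]
= (((((((n^(-1))^2)^4) / (n^4)) / ((k^3)^4)) · ((n^2)^4)) · n^2) · k^2    [power of a quotient]
= ((((((n^(-1))^8) / (n^4)) / ((k^3)^4)) · ((n^2)^4)) · n^2) · k^2    [power of a power]
= ((((n^(-8) / (n^4)) / ((k^3)^4)) · ((n^2)^4)) · n^2) · k^2    [power of a power]
= (((n^(-12) / ((k^3)^4)) · ((n^2)^4)) · n^2) · k^2    [quotient of powers]
= (((n^(-12) / k^12) · ((n^2)^4)) · n^2) · k^2    [power of a power]
= (((n^(-12) / k^12) · n^8) · n^2) · k^2    [power of a power]
= k^(-10)·n^(-2)    [quotient of powers; product of powers]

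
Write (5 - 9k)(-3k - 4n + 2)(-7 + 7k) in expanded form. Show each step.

301k - 420k² + 140n - 392kn - 70 + 189k³ + 252k²n

(5 - 9k)(-3k - 4n + 2)(-7 + 7k)
= (-15k - 20n + 10 + 27k² + 36kn - 18k)(-7 + 7k)    [distributive law]
= (-33k - 20n + 10 + 27k² + 36kn)(-7 + 7k)    [combine like terms]
= 231k - 231k² + 140n - 140kn - 70 + 70k - 189k² + 189k³ - 252kn + 252k²n    [distributive law]
= 301k - 420k² + 140n - 392kn - 70 + 189k³ + 252k²n    [combine like terms]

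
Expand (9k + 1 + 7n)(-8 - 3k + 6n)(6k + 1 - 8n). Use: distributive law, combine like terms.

-477k^2 - 123k + 333kn - 162k^3 + 414k^2n - 12kn^2 - 8 + 14n + 442n^2 - 336n^3

(9k + 1 + 7n)(-8 - 3k + 6n)(6k + 1 - 8n)
= (-72k - 27k^2 + 54kn - 8 - 3k + 6n - 56n - 21kn + 42n^2)(6k + 1 - 8n)    [distributive law]
= (-75k - 27k^2 + 33kn - 8 - 50n + 42n^2)(6k + 1 - 8n)    [combine like terms]
= -450k^2 - 75k + 600kn - 162k^3 - 27k^2 + 216k^2n + 198k^2n + 33kn - 264kn^2 - 48k - 8 + 64n - 300kn - 50n + 400n^2 + 252kn^2 + 42n^2 - 336n^3    [distributive law]
= -477k^2 - 123k + 333kn - 162k^3 + 414k^2n - 12kn^2 - 8 + 14n + 442n^2 - 336n^3    [combine like terms]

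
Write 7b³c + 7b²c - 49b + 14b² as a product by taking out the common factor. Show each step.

7b³c + 7b²c - 49b + 14b²
= 7(b³c + b²c - 7b + 2b²)    [factor out 7]
= 7b(b²c + bc - 7 + 2b)    [factor out b]

7b(b²c + bc - 7 + 2b)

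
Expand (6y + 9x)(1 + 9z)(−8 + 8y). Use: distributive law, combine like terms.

−48y + 48y^2 − 432yz + 432y^2z − 72x + 72xy − 648xz + 648xyz

(6y + 9x)(1 + 9z)(−8 + 8y)
= (6y + 54yz + 9x + 81xz)(−8 + 8y)    [distributive law]
= −48y + 48y^2 − 432yz + 432y^2z − 72x + 72xy − 648xz + 648xyz    [distributive law]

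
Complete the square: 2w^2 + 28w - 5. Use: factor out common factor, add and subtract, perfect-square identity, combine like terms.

2w^2 + 28w - 5
= 2(w^2 + 14w) - 5    [factor out 2 from the w-terms]
= 2(w^2 + 14w + 49 - 49) - 5    [add and subtract 49 inside the bracket]
= 2(w + 7)^2 - 98 - 5    [perfect-square identity]
= 2(w + 7)^2 - 103    [combine constants]

2(w + 7)^2 - 103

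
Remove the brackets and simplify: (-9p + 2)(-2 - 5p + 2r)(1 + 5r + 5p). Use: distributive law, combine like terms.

(-9p + 2)(-2 - 5p + 2r)(1 + 5r + 5p)
= (18p + 45p² - 18pr - 4 - 10p + 4r)(1 + 5r + 5p)    [distributive law]
= (8p + 45p² - 18pr - 4 + 4r)(1 + 5r + 5p)    [combine like terms]
= 8p + 40pr + 40p² + 45p² + 225p²r + 225p³ - 18pr - 90pr² - 90p²r - 4 - 20r - 20p + 4r + 20r² + 20pr    [distributive law]
= -12p + 42pr + 85p² + 135p²r + 225p³ - 90pr² - 4 - 16r + 20r²    [combine like terms]

-12p + 42pr + 85p² + 135p²r + 225p³ - 90pr² - 4 - 16r + 20r²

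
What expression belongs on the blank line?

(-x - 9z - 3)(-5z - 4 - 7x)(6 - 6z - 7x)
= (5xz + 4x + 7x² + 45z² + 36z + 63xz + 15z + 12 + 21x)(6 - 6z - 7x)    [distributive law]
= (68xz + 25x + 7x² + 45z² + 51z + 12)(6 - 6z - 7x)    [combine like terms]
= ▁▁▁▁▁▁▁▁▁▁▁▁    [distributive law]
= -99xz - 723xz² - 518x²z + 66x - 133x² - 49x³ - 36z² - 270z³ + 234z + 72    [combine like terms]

After distributive law, the bracketed line is:

408xz - 408xz² - 476x²z + 150x - 150xz - 175x² + 42x² - 42x²z - 49x³ + 270z² - 270z³ - 315xz² + 306z - 306z² - 357xz + 72 - 72z - 84x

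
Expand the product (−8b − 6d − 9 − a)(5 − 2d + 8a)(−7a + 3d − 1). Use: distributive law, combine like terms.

344ab − 136bd + 40b − 304abd + 48bd^2 + 448a^2b − 101ad − 48d^2 − 123d − 222ad^2 + 36d^3 + 298a^2d + 392a + 45 + 547a^2 + 56a^3

(−8b − 6d − 9 − a)(5 − 2d + 8a)(−7a + 3d − 1)
= (−40b + 16bd − 64ab − 30d + 12d^2 − 48ad − 45 + 18d − 72a − 5a + 2ad − 8a^2)(−7a + 3d − 1)    [distributive law]
= (−40b + 16bd − 64ab − 12d + 12d^2 − 46ad − 45 − 77a − 8a^2)(−7a + 3d − 1)    [combine like terms]
= 280ab − 120bd + 40b − 112abd + 48bd^2 − 16bd + 448a^2b − 192abd + 64ab + 84ad − 36d^2 + 12d − 84ad^2 + 36d^3 − 12d^2 + 322a^2d − 138ad^2 + 46ad + 315a − 135d + 45 + 539a^2 − 231ad + 77a + 56a^3 − 24a^2d + 8a^2    [distributive law]
= 344ab − 136bd + 40b − 304abd + 48bd^2 + 448a^2b − 101ad − 48d^2 − 123d − 222ad^2 + 36d^3 + 298a^2d + 392a + 45 + 547a^2 + 56a^3    [combine like terms]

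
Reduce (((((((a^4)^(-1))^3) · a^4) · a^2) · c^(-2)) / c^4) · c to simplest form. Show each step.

(((((((a^4)^(-1))^3) · a^4) · a^2) · c^(-2)) / c^4) · c
= ((((((a^4)^(-3)) · a^4) · a^2) · c^(-2)) / c^4) · c    [power of a power]
= ((((a^(-12) · a^4) · a^2) · c^(-2)) / c^4) · c    [power of a power]
= (((a^(-8) · a^2) · c^(-2)) / c^4) · c    [product of powers]
= ((a^(-6) · c^(-2)) / c^4) · c    [product of powers]
= a^(-6)c^(-5)    [quotient of powers; product of powers]

a^(-6)c^(-5)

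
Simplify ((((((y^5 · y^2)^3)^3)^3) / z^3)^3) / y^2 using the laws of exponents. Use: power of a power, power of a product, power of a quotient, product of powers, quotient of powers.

y^565z^(-9)

((((((y^5 · y^2)^3)^3)^3) / z^3)^3) / y^2
= ((((((y^5 · y^2)^3)^3)^3)^3) / ((z^3)^3)) / y^2    [power of a quotient]
= (((((y^5 · y^2)^3)^3)^9) / ((z^3)^3)) / y^2    [power of a power]
= ((((y^5 · y^2)^3)^27) / ((z^3)^3)) / y^2    [power of a power]
= (((y^5 · y^2)^81) / ((z^3)^3)) / y^2    [power of a power]
= ((((y^5)^81) · ((y^2)^81)) / ((z^3)^3)) / y^2    [power of a product]
= ((y^405 · ((y^2)^81)) / ((z^3)^3)) / y^2    [power of a power]
= ((y^405 · y^162) / ((z^3)^3)) / y^2    [power of a power]
= (y^567 / ((z^3)^3)) / y^2    [product of powers]
= (y^567 / z^9) / y^2    [power of a power]
= y^565z^(-9)    [quotient of powers]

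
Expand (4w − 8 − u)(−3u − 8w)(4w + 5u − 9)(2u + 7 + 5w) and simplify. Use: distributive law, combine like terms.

(4w − 8 − u)(−3u − 8w)(4w + 5u − 9)(2u + 7 + 5w)
= (−12uw − 32w^2 + 24u + 64w + 3u^2 + 8uw)(4w + 5u − 9)(2u + 7 + 5w)    [distributive law]
= (−4uw − 32w^2 + 24u + 64w + 3u^2)(4w + 5u − 9)(2u + 7 + 5w)    [combine like terms]
= (−16uw^2 − 20u^2w + 36uw − 128w^3 − 160uw^2 + 288w^2 + 96uw + 120u^2 − 216u + 256w^2 + 320uw − 576w + 12u^2w + 15u^3 − 27u^2)(2u + 7 + 5w)    [distributive law]
= (−176uw^2 − 8u^2w + 452uw − 128w^3 + 544w^2 + 93u^2 − 216u − 576w + 15u^3)(2u + 7 + 5w)    [combine like terms]
= −352u^2w^2 − 1232uw^2 − 880uw^3 − 16u^3w − 56u^2w − 40u^2w^2 + 904u^2w + 3164uw + 2260uw^2 − 256uw^3 − 896w^3 − 640w^4 + 1088uw^2 + 3808w^2 + 2720w^3 + 186u^3 + 651u^2 + 465u^2w − 432u^2 − 1512u − 1080uw − 1152uw − 4032w − 2880w^2 + 30u^4 + 105u^3 + 75u^3w    [distributive law]
= −392u^2w^2 + 2116uw^2 − 1136uw^3 + 59u^3w + 1313u^2w + 932uw + 1824w^3 − 640w^4 + 928w^2 + 291u^3 + 219u^2 − 1512u − 4032w + 30u^4    [combine like terms]

−392u^2w^2 + 2116uw^2 − 1136uw^3 + 59u^3w + 1313u^2w + 932uw + 1824w^3 − 640w^4 + 928w^2 + 291u^3 + 219u^2 − 1512u − 4032w + 30u^4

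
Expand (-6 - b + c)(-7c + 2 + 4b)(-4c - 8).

(-6 - b + c)(-7c + 2 + 4b)(-4c - 8)
= (42c - 12 - 24b + 7bc - 2b - 4b^2 - 7c^2 + 2c + 4bc)(-4c - 8)    [distributive law]
= (44c - 12 - 26b + 11bc - 4b^2 - 7c^2)(-4c - 8)    [combine like terms]
= -176c^2 - 352c + 48c + 96 + 104bc + 208b - 44bc^2 - 88bc + 16b^2c + 32b^2 + 28c^3 + 56c^2    [distributive law]
= -120c^2 - 304c + 96 + 16bc + 208b - 44bc^2 + 16b^2c + 32b^2 + 28c^3    [combine like terms]

-120c^2 - 304c + 96 + 16bc + 208b - 44bc^2 + 16b^2c + 32b^2 + 28c^3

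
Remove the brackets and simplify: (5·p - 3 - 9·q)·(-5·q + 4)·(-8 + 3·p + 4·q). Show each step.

(5·p - 3 - 9·q)·(-5·q + 4)·(-8 + 3·p + 4·q)
= (-25·p·q + 20·p + 15·q - 12 + 45·q^2 - 36·q)·(-8 + 3·p + 4·q)    [distributive law]
= (-25·p·q + 20·p - 21·q - 12 + 45·q^2)·(-8 + 3·p + 4·q)    [combine like terms]
= 200·p·q - 75·p^2·q - 100·p·q^2 - 160·p + 60·p^2 + 80·p·q + 168·q - 63·p·q - 84·q^2 + 96 - 36·p - 48·q - 360·q^2 + 135·p·q^2 + 180·q^3    [distributive law]
= 217·p·q - 75·p^2·q + 35·p·q^2 - 196·p + 60·p^2 + 120·q - 444·q^2 + 96 + 180·q^3    [combine like terms]

217·p·q - 75·p^2·q + 35·p·q^2 - 196·p + 60·p^2 + 120·q - 444·q^2 + 96 + 180·q^3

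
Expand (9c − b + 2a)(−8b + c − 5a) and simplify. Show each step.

(9c − b + 2a)(−8b + c − 5a)
= −72bc + 9c^2 − 45ac + 8b^2 − bc + 5ab − 16ab + 2ac − 10a^2    [distributive law]
= −73bc + 9c^2 − 43ac + 8b^2 − 11ab − 10a^2    [combine like terms]

−73bc + 9c^2 − 43ac + 8b^2 − 11ab − 10a^2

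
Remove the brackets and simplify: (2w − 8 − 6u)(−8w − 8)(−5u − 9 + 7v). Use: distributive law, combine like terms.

80uw² + 144w² − 112vw² − 672uw − 432w + 336vw − 752u − 576 + 448v − 240u²w + 336uvw − 240u² + 336uv

(2w − 8 − 6u)(−8w − 8)(−5u − 9 + 7v)
= (−16w² − 16w + 64w + 64 + 48uw + 48u)(−5u − 9 + 7v)    [distributive law]
= (−16w² + 48w + 64 + 48uw + 48u)(−5u − 9 + 7v)    [combine like terms]
= 80uw² + 144w² − 112vw² − 240uw − 432w + 336vw − 320u − 576 + 448v − 240u²w − 432uw + 336uvw − 240u² − 432u + 336uv    [distributive law]
= 80uw² + 144w² − 112vw² − 672uw − 432w + 336vw − 752u − 576 + 448v − 240u²w + 336uvw − 240u² + 336uv    [combine like terms]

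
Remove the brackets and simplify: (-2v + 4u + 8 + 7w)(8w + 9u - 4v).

-44vw - 34uv + 8v^2 + 95uw + 36u^2 + 64w + 72u - 32v + 56w^2

(-2v + 4u + 8 + 7w)(8w + 9u - 4v)
= -16vw - 18uv + 8v^2 + 32uw + 36u^2 - 16uv + 64w + 72u - 32v + 56w^2 + 63uw - 28vw    [distributive law]
= -44vw - 34uv + 8v^2 + 95uw + 36u^2 + 64w + 72u - 32v + 56w^2    [combine like terms]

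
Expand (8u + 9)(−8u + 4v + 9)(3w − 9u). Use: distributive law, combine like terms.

−192u²w + 576u³ + 96uvw − 288u²v + 108vw − 324uv + 243w − 729u

(8u + 9)(−8u + 4v + 9)(3w − 9u)
= (−64u² + 32uv + 72u − 72u + 36v + 81)(3w − 9u)    [distributive law]
= (−64u² + 32uv + 36v + 81)(3w − 9u)    [combine like terms]
= −192u²w + 576u³ + 96uvw − 288u²v + 108vw − 324uv + 243w − 729u    [distributive law]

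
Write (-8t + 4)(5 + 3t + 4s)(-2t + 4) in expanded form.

-40t^2 - 152t + 48t^3 + 64st^2 - 160st + 80 + 64s

(-8t + 4)(5 + 3t + 4s)(-2t + 4)
= (-40t - 24t^2 - 32st + 20 + 12t + 16s)(-2t + 4)    [distributive law]
= (-28t - 24t^2 - 32st + 20 + 16s)(-2t + 4)    [combine like terms]
= 56t^2 - 112t + 48t^3 - 96t^2 + 64st^2 - 128st - 40t + 80 - 32st + 64s    [distributive law]
= -40t^2 - 152t + 48t^3 + 64st^2 - 160st + 80 + 64s    [combine like terms]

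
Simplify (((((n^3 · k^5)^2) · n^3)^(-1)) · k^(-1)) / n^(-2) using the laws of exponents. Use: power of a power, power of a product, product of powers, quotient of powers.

(((((n^3 · k^5)^2) · n^3)^(-1)) · k^(-1)) / n^(-2)
= (((((n^3 · k^5)^2)^(-1)) · ((n^3)^(-1))) · k^(-1)) / n^(-2)    [power of a product]
= ((((n^3 · k^5)^(-2)) · ((n^3)^(-1))) · k^(-1)) / n^(-2)    [power of a power]
= (((((n^3)^(-2)) · ((k^5)^(-2))) · ((n^3)^(-1))) · k^(-1)) / n^(-2)    [power of a product]
= (((n^(-6) · ((k^5)^(-2))) · ((n^3)^(-1))) · k^(-1)) / n^(-2)    [power of a power]
= (((n^(-6) · k^(-10)) · ((n^3)^(-1))) · k^(-1)) / n^(-2)    [power of a power]
= (((n^(-6) · k^(-10)) · n^(-3)) · k^(-1)) / n^(-2)    [power of a power]
= k^(-11)n^(-7)    [quotient of powers; product of powers]

k^(-11)n^(-7)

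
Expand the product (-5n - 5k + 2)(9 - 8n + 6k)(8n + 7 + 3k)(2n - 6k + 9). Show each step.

(-5n - 5k + 2)(9 - 8n + 6k)(8n + 7 + 3k)(2n - 6k + 9)
= (-45n + 40n² - 30kn - 45k + 40kn - 30k² + 18 - 16n + 12k)(8n + 7 + 3k)(2n - 6k + 9)    [distributive law]
= (-61n + 40n² + 10kn - 33k - 30k² + 18)(8n + 7 + 3k)(2n - 6k + 9)    [combine like terms]
= (-488n² - 427n - 183kn + 320n³ + 280n² + 120kn² + 80kn² + 70kn + 30k²n - 264kn - 231k - 99k² - 240k²n - 210k² - 90k³ + 144n + 126 + 54k)(2n - 6k + 9)    [distributive law]
= (-208n² - 283n - 377kn + 320n³ + 200kn² - 210k²n - 177k - 309k² - 90k³ + 126)(2n - 6k + 9)    [combine like terms]
= -416n³ + 1248kn² - 1872n² - 566n² + 1698kn - 2547n - 754kn² + 2262k²n - 3393kn + 640n⁴ - 1920kn³ + 2880n³ + 400kn³ - 1200k²n² + 1800kn² - 420k²n² + 1260k³n - 1890k²n - 354kn + 1062k² - 1593k - 618k²n + 1854k³ - 2781k² - 180k³n + 540k⁴ - 810k³ + 252n - 756k + 1134    [distributive law]
= 2464n³ + 2294kn² - 2438n² - 2049kn - 2295n - 246k²n + 640n⁴ - 1520kn³ - 1620k²n² + 1080k³n - 1719k² - 2349k + 1044k³ + 540k⁴ + 1134    [combine like terms]

2464n³ + 2294kn² - 2438n² - 2049kn - 2295n - 246k²n + 640n⁴ - 1520kn³ - 1620k²n² + 1080k³n - 1719k² - 2349k + 1044k³ + 540k⁴ + 1134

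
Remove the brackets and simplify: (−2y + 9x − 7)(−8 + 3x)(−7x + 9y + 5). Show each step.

−979xy + 144y^2 + 584y + 285x^2y − 54xy^2 + 786x^2 − 857x − 189x^3 + 280

(−2y + 9x − 7)(−8 + 3x)(−7x + 9y + 5)
= (16y − 6xy − 72x + 27x^2 + 56 − 21x)(−7x + 9y + 5)    [distributive law]
= (16y − 6xy − 93x + 27x^2 + 56)(−7x + 9y + 5)    [combine like terms]
= −112xy + 144y^2 + 80y + 42x^2y − 54xy^2 − 30xy + 651x^2 − 837xy − 465x − 189x^3 + 243x^2y + 135x^2 − 392x + 504y + 280    [distributive law]
= −979xy + 144y^2 + 584y + 285x^2y − 54xy^2 + 786x^2 − 857x − 189x^3 + 280    [combine like terms]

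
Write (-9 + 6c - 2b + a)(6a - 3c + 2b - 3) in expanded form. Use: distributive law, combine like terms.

(-9 + 6c - 2b + a)(6a - 3c + 2b - 3)
= -54a + 27c - 18b + 27 + 36ac - 18c² + 12bc - 18c - 12ab + 6bc - 4b² + 6b + 6a² - 3ac + 2ab - 3a    [distributive law]
= -57a + 9c - 12b + 27 + 33ac - 18c² + 18bc - 10ab - 4b² + 6a²    [combine like terms]

-57a + 9c - 12b + 27 + 33ac - 18c² + 18bc - 10ab - 4b² + 6a²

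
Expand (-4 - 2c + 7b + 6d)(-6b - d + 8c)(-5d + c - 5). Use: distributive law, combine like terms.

(-4 - 2c + 7b + 6d)(-6b - d + 8c)(-5d + c - 5)
= (24b + 4d - 32c + 12bc + 2cd - 16c^2 - 42b^2 - 7bd + 56bc - 36bd - 6d^2 + 48cd)(-5d + c - 5)    [distributive law]
= (24b + 4d - 32c + 68bc + 50cd - 16c^2 - 42b^2 - 43bd - 6d^2)(-5d + c - 5)    [combine like terms]
= -120bd + 24bc - 120b - 20d^2 + 4cd - 20d + 160cd - 32c^2 + 160c - 340bcd + 68bc^2 - 340bc - 250cd^2 + 50c^2d - 250cd + 80c^2d - 16c^3 + 80c^2 + 210b^2d - 42b^2c + 210b^2 + 215bd^2 - 43bcd + 215bd + 30d^3 - 6cd^2 + 30d^2    [distributive law]
= 95bd - 316bc - 120b + 10d^2 - 86cd - 20d + 48c^2 + 160c - 383bcd + 68bc^2 - 256cd^2 + 130c^2d - 16c^3 + 210b^2d - 42b^2c + 210b^2 + 215bd^2 + 30d^3    [combine like terms]

95bd - 316bc - 120b + 10d^2 - 86cd - 20d + 48c^2 + 160c - 383bcd + 68bc^2 - 256cd^2 + 130c^2d - 16c^3 + 210b^2d - 42b^2c + 210b^2 + 215bd^2 + 30d^3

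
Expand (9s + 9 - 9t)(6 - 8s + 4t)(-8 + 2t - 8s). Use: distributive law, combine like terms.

-288s - 756st + 720s² - 1008s²t + 576s³ + 504st² - 432 + 252t + 252t² - 72t³

(9s + 9 - 9t)(6 - 8s + 4t)(-8 + 2t - 8s)
= (54s - 72s² + 36st + 54 - 72s + 36t - 54t + 72st - 36t²)(-8 + 2t - 8s)    [distributive law]
= (-18s - 72s² + 108st + 54 - 18t - 36t²)(-8 + 2t - 8s)    [combine like terms]
= 144s - 36st + 144s² + 576s² - 144s²t + 576s³ - 864st + 216st² - 864s²t - 432 + 108t - 432s + 144t - 36t² + 144st + 288t² - 72t³ + 288st²    [distributive law]
= -288s - 756st + 720s² - 1008s²t + 576s³ + 504st² - 432 + 252t + 252t² - 72t³    [combine like terms]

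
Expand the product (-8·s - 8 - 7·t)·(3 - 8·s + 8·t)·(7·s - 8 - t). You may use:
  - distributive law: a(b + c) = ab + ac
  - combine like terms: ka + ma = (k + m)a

-232·s² - 488·s - 571·s·t + 448·s³ - 120·s²·t - 384·s·t² + 192 + 704·t + 533·t² + 56·t³

(-8·s - 8 - 7·t)·(3 - 8·s + 8·t)·(7·s - 8 - t)
= (-24·s + 64·s² - 64·s·t - 24 + 64·s - 64·t - 21·t + 56·s·t - 56·t²)·(7·s - 8 - t)    [distributive law]
= (40·s + 64·s² - 8·s·t - 24 - 85·t - 56·t²)·(7·s - 8 - t)    [combine like terms]
= 280·s² - 320·s - 40·s·t + 448·s³ - 512·s² - 64·s²·t - 56·s²·t + 64·s·t + 8·s·t² - 168·s + 192 + 24·t - 595·s·t + 680·t + 85·t² - 392·s·t² + 448·t² + 56·t³    [distributive law]
= -232·s² - 488·s - 571·s·t + 448·s³ - 120·s²·t - 384·s·t² + 192 + 704·t + 533·t² + 56·t³    [combine like terms]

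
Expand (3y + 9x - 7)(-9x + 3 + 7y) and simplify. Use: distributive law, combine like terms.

36xy - 40y + 21y^2 - 81x^2 + 90x - 21

(3y + 9x - 7)(-9x + 3 + 7y)
= -27xy + 9y + 21y^2 - 81x^2 + 27x + 63xy + 63x - 21 - 49y    [distributive law]
= 36xy - 40y + 21y^2 - 81x^2 + 90x - 21    [combine like terms]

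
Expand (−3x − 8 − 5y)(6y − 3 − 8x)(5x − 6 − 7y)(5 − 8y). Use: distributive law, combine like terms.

−2058x^2y + 464x^2y^2 − 1496xy + 4944xy^2 + 2432xy^3 + 1105x^2 − 1590x + 600x^3 − 960x^3y + 1302y + 1815y^2 − 2238y^3 − 720 − 1680y^4

(−3x − 8 − 5y)(6y − 3 − 8x)(5x − 6 − 7y)(5 − 8y)
= (−18xy + 9x + 24x^2 − 48y + 24 + 64x − 30y^2 + 15y + 40xy)(5x − 6 − 7y)(5 − 8y)    [distributive law]
= (22xy + 73x + 24x^2 − 33y + 24 − 30y^2)(5x − 6 − 7y)(5 − 8y)    [combine like terms]
= (110x^2y − 132xy − 154xy^2 + 365x^2 − 438x − 511xy + 120x^3 − 144x^2 − 168x^2y − 165xy + 198y + 231y^2 + 120x − 144 − 168y − 150xy^2 + 180y^2 + 210y^3)(5 − 8y)    [distributive law]
= (−58x^2y − 808xy − 304xy^2 + 221x^2 − 318x + 120x^3 + 30y + 411y^2 − 144 + 210y^3)(5 − 8y)    [combine like terms]
= −290x^2y + 464x^2y^2 − 4040xy + 6464xy^2 − 1520xy^2 + 2432xy^3 + 1105x^2 − 1768x^2y − 1590x + 2544xy + 600x^3 − 960x^3y + 150y − 240y^2 + 2055y^2 − 3288y^3 − 720 + 1152y + 1050y^3 − 1680y^4    [distributive law]
= −2058x^2y + 464x^2y^2 − 1496xy + 4944xy^2 + 2432xy^3 + 1105x^2 − 1590x + 600x^3 − 960x^3y + 1302y + 1815y^2 − 2238y^3 − 720 − 1680y^4    [combine like terms]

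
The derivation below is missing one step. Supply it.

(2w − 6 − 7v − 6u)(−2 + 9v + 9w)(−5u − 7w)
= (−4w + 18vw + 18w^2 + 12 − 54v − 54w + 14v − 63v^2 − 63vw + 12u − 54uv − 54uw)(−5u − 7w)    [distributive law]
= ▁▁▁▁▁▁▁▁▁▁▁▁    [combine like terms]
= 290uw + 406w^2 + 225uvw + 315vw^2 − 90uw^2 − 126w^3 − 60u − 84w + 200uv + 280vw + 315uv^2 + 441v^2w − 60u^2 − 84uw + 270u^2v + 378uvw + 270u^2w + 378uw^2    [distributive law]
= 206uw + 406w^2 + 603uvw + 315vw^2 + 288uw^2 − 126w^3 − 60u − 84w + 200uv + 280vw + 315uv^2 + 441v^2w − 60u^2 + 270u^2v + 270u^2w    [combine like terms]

Applying combine like terms to the line above:

(−58w − 45vw + 18w^2 + 12 − 40v − 63v^2 + 12u − 54uv − 54uw)(−5u − 7w)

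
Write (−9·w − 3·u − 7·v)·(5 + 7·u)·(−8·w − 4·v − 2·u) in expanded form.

360·w^2 + 460·v·w + 210·u·w + 504·u·w^2 + 644·u·v·w + 294·u^2·w + 130·u·v + 30·u^2 + 182·u^2·v + 42·u^3 + 140·v^2 + 196·u·v^2

(−9·w − 3·u − 7·v)·(5 + 7·u)·(−8·w − 4·v − 2·u)
= (−45·w − 63·u·w − 15·u − 21·u^2 − 35·v − 49·u·v)·(−8·w − 4·v − 2·u)    [distributive law]
= 360·w^2 + 180·v·w + 90·u·w + 504·u·w^2 + 252·u·v·w + 126·u^2·w + 120·u·w + 60·u·v + 30·u^2 + 168·u^2·w + 84·u^2·v + 42·u^3 + 280·v·w + 140·v^2 + 70·u·v + 392·u·v·w + 196·u·v^2 + 98·u^2·v    [distributive law]
= 360·w^2 + 460·v·w + 210·u·w + 504·u·w^2 + 644·u·v·w + 294·u^2·w + 130·u·v + 30·u^2 + 182·u^2·v + 42·u^3 + 140·v^2 + 196·u·v^2    [combine like terms]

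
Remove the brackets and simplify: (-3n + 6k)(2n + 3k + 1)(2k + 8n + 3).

12kn^2 - 48n^3 - 42n^2 + 150k^2n + 51kn - 9n + 36k^3 + 66k^2 + 18k

(-3n + 6k)(2n + 3k + 1)(2k + 8n + 3)
= (-6n^2 - 9kn - 3n + 12kn + 18k^2 + 6k)(2k + 8n + 3)    [distributive law]
= (-6n^2 + 3kn - 3n + 18k^2 + 6k)(2k + 8n + 3)    [combine like terms]
= -12kn^2 - 48n^3 - 18n^2 + 6k^2n + 24kn^2 + 9kn - 6kn - 24n^2 - 9n + 36k^3 + 144k^2n + 54k^2 + 12k^2 + 48kn + 18k    [distributive law]
= 12kn^2 - 48n^3 - 42n^2 + 150k^2n + 51kn - 9n + 36k^3 + 66k^2 + 18k    [combine like terms]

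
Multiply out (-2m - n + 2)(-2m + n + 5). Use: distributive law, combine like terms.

4m^2 - 14m - n^2 - 3n + 10

(-2m - n + 2)(-2m + n + 5)
= 4m^2 - 2mn - 10m + 2mn - n^2 - 5n - 4m + 2n + 10    [distributive law]
= 4m^2 - 14m - n^2 - 3n + 10    [combine like terms]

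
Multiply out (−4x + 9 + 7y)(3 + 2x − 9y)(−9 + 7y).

(−4x + 9 + 7y)(3 + 2x − 9y)(−9 + 7y)
= (−12x − 8x² + 36xy + 27 + 18x − 81y + 21y + 14xy − 63y²)(−9 + 7y)    [distributive law]
= (6x − 8x² + 50xy + 27 − 60y − 63y²)(−9 + 7y)    [combine like terms]
= −54x + 42xy + 72x² − 56x²y − 450xy + 350xy² − 243 + 189y + 540y − 420y² + 567y² − 441y³    [distributive law]
= −54x − 408xy + 72x² − 56x²y + 350xy² − 243 + 729y + 147y² − 441y³    [combine like terms]

−54x − 408xy + 72x² − 56x²y + 350xy² − 243 + 729y + 147y² − 441y³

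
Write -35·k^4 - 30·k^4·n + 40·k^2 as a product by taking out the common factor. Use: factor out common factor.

-35·k^4 - 30·k^4·n + 40·k^2
= 5(-7·k^4 - 6·k^4·n + 8·k^2)    [factor out 5]
= 5·k^2(-7·k^2 - 6·k^2·n + 8)    [factor out k^2]

5·k^2(-7·k^2 - 6·k^2·n + 8)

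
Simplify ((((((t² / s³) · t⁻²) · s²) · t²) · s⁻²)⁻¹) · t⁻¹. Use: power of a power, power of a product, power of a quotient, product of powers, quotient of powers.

s³t⁻³

((((((t² / s³) · t⁻²) · s²) · t²) · s⁻²)⁻¹) · t⁻¹
= ((((((t² / s³) · t⁻²) · s²) · t²)⁻¹) · ((s⁻²)⁻¹)) · t⁻¹    [power of a product]
= ((((((t² / s³) · t⁻²) · s²)⁻¹) · ((t²)⁻¹)) · ((s⁻²)⁻¹)) · t⁻¹    [power of a product]
= ((((((t² / s³) · t⁻²)⁻¹) · ((s²)⁻¹)) · ((t²)⁻¹)) · ((s⁻²)⁻¹)) · t⁻¹    [power of a product]
= ((((((t² / s³)⁻¹) · ((t⁻²)⁻¹)) · ((s²)⁻¹)) · ((t²)⁻¹)) · ((s⁻²)⁻¹)) · t⁻¹    [power of a product]
= (((((((t²)⁻¹) / ((s³)⁻¹)) · ((t⁻²)⁻¹)) · ((s²)⁻¹)) · ((t²)⁻¹)) · ((s⁻²)⁻¹)) · t⁻¹    [power of a quotient]
= (((((t⁻² / ((s³)⁻¹)) · ((t⁻²)⁻¹)) · ((s²)⁻¹)) · ((t²)⁻¹)) · ((s⁻²)⁻¹)) · t⁻¹    [power of a power]
= (((((t⁻² / s⁻³) · ((t⁻²)⁻¹)) · ((s²)⁻¹)) · ((t²)⁻¹)) · ((s⁻²)⁻¹)) · t⁻¹    [power of a power]
= (((((t⁻² / s⁻³) · t²) · ((s²)⁻¹)) · ((t²)⁻¹)) · ((s⁻²)⁻¹)) · t⁻¹    [power of a power]
= (((((t⁻² / s⁻³) · t²) · s⁻²) · ((t²)⁻¹)) · ((s⁻²)⁻¹)) · t⁻¹    [power of a power]
= (((((t⁻² / s⁻³) · t²) · s⁻²) · t⁻²) · ((s⁻²)⁻¹)) · t⁻¹    [power of a power]
= (((((t⁻² / s⁻³) · t²) · s⁻²) · t⁻²) · s²) · t⁻¹    [power of a power]
= s³t⁻³    [quotient of powers; product of powers]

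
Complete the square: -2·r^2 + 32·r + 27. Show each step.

-2·r^2 + 32·r + 27
= -2(r^2 - 16·r) + 27    [factor out -2 from the r-terms]
= -2(r^2 - 16·r + 64 - 64) + 27    [add and subtract 64 inside the bracket]
= -2(r - 8)^2 + 128 + 27    [perfect-square identity]
= -2(r - 8)^2 + 155    [combine constants]

-2(r - 8)^2 + 155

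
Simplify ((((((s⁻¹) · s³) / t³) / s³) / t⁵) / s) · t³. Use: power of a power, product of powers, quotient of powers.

((((((s⁻¹) · s³) / t³) / s³) / t⁵) / s) · t³
= ((((s² / t³) / s³) / t⁵) / s) · t³    [product of powers]
= s⁻²t⁻⁵    [quotient of powers; product of powers]

s⁻²t⁻⁵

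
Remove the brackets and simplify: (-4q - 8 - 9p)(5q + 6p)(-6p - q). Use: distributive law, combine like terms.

(-4q - 8 - 9p)(5q + 6p)(-6p - q)
= (-20q^2 - 24pq - 40q - 48p - 45pq - 54p^2)(-6p - q)    [distributive law]
= (-20q^2 - 69pq - 40q - 48p - 54p^2)(-6p - q)    [combine like terms]
= 120pq^2 + 20q^3 + 414p^2q + 69pq^2 + 240pq + 40q^2 + 288p^2 + 48pq + 324p^3 + 54p^2q    [distributive law]
= 189pq^2 + 20q^3 + 468p^2q + 288pq + 40q^2 + 288p^2 + 324p^3    [combine like terms]

189pq^2 + 20q^3 + 468p^2q + 288pq + 40q^2 + 288p^2 + 324p^3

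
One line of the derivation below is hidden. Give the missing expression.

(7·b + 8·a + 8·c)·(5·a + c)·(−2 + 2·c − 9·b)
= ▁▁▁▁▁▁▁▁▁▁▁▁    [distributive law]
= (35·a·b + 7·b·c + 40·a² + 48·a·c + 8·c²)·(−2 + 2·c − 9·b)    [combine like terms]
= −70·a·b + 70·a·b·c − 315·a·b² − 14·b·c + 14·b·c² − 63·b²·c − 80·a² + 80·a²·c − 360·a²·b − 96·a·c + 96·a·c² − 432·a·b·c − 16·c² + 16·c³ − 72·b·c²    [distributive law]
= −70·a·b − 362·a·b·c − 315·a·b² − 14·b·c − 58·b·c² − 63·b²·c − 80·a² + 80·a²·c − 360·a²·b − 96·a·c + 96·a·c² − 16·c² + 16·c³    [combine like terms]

After distributive law, the bracketed line is:

(35·a·b + 7·b·c + 40·a² + 8·a·c + 40·a·c + 8·c²)·(−2 + 2·c − 9·b)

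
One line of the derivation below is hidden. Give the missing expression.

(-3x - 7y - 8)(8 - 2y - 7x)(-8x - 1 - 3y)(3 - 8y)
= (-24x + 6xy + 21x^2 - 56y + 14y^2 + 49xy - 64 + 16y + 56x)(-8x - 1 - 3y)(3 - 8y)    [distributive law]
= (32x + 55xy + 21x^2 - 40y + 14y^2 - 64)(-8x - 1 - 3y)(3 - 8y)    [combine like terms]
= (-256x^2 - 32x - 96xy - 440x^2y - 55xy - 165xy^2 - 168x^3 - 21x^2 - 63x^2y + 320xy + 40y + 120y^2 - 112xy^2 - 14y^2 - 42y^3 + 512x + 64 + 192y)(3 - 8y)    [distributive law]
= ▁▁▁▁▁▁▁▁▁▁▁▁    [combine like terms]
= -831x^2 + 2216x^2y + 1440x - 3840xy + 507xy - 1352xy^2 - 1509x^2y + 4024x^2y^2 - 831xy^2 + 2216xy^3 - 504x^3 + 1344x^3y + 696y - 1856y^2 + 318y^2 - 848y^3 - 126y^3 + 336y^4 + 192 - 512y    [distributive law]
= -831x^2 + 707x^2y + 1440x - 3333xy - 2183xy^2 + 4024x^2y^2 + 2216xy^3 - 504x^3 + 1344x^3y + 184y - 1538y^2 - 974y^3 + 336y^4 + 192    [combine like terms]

After combine like terms, the bracketed line is:

(-277x^2 + 480x + 169xy - 503x^2y - 277xy^2 - 168x^3 + 232y + 106y^2 - 42y^3 + 64)(3 - 8y)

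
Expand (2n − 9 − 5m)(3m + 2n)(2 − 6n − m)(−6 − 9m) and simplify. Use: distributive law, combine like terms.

−708mn − 2112m^2n − 1164mn^2 − 180m^2n^2 − 846m^3n − 696n^2 + 144n^3 + 216mn^3 + 324m + 504m^2 − 63m^3 + 216n − 135m^4

(2n − 9 − 5m)(3m + 2n)(2 − 6n − m)(−6 − 9m)
= (6mn + 4n^2 − 27m − 18n − 15m^2 − 10mn)(2 − 6n − m)(−6 − 9m)    [distributive law]
= (−4mn + 4n^2 − 27m − 18n − 15m^2)(2 − 6n − m)(−6 − 9m)    [combine like terms]
= (−8mn + 24mn^2 + 4m^2n + 8n^2 − 24n^3 − 4mn^2 − 54m + 162mn + 27m^2 − 36n + 108n^2 + 18mn − 30m^2 + 90m^2n + 15m^3)(−6 − 9m)    [distributive law]
= (172mn + 20mn^2 + 94m^2n + 116n^2 − 24n^3 − 54m − 3m^2 − 36n + 15m^3)(−6 − 9m)    [combine like terms]
= −1032mn − 1548m^2n − 120mn^2 − 180m^2n^2 − 564m^2n − 846m^3n − 696n^2 − 1044mn^2 + 144n^3 + 216mn^3 + 324m + 486m^2 + 18m^2 + 27m^3 + 216n + 324mn − 90m^3 − 135m^4    [distributive law]
= −708mn − 2112m^2n − 1164mn^2 − 180m^2n^2 − 846m^3n − 696n^2 + 144n^3 + 216mn^3 + 324m + 504m^2 − 63m^3 + 216n − 135m^4    [combine like terms]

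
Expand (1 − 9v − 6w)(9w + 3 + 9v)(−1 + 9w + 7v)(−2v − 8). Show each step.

(1 − 9v − 6w)(9w + 3 + 9v)(−1 + 9w + 7v)(−2v − 8)
= (9w + 3 + 9v − 81vw − 27v − 81v^2 − 54w^2 − 18w − 54vw)(−1 + 9w + 7v)(−2v − 8)    [distributive law]
= (−9w + 3 − 18v − 135vw − 81v^2 − 54w^2)(−1 + 9w + 7v)(−2v − 8)    [combine like terms]
= (9w − 81w^2 − 63vw − 3 + 27w + 21v + 18v − 162vw − 126v^2 + 135vw − 1215vw^2 − 945v^2w + 81v^2 − 729v^2w − 567v^3 + 54w^2 − 486w^3 − 378vw^2)(−2v − 8)    [distributive law]
= (36w − 27w^2 − 90vw − 3 + 39v − 45v^2 − 1593vw^2 − 1674v^2w − 567v^3 − 486w^3)(−2v − 8)    [combine like terms]
= −72vw − 288w + 54vw^2 + 216w^2 + 180v^2w + 720vw + 6v + 24 − 78v^2 − 312v + 90v^3 + 360v^2 + 3186v^2w^2 + 12744vw^2 + 3348v^3w + 13392v^2w + 1134v^4 + 4536v^3 + 972vw^3 + 3888w^3    [distributive law]
= 648vw − 288w + 12798vw^2 + 216w^2 + 13572v^2w − 306v + 24 + 282v^2 + 4626v^3 + 3186v^2w^2 + 3348v^3w + 1134v^4 + 972vw^3 + 3888w^3    [combine like terms]

648vw − 288w + 12798vw^2 + 216w^2 + 13572v^2w − 306v + 24 + 282v^2 + 4626v^3 + 3186v^2w^2 + 3348v^3w + 1134v^4 + 972vw^3 + 3888w^3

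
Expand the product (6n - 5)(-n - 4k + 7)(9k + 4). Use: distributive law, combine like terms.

-54kn^2 - 24n^2 - 216k^2n + 327kn + 188n + 180k^2 - 235k - 140

(6n - 5)(-n - 4k + 7)(9k + 4)
= (-6n^2 - 24kn + 42n + 5n + 20k - 35)(9k + 4)    [distributive law]
= (-6n^2 - 24kn + 47n + 20k - 35)(9k + 4)    [combine like terms]
= -54kn^2 - 24n^2 - 216k^2n - 96kn + 423kn + 188n + 180k^2 + 80k - 315k - 140    [distributive law]
= -54kn^2 - 24n^2 - 216k^2n + 327kn + 188n + 180k^2 - 235k - 140    [combine like terms]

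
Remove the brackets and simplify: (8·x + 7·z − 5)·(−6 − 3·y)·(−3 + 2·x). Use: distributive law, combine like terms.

(8·x + 7·z − 5)·(−6 − 3·y)·(−3 + 2·x)
= (−48·x − 24·x·y − 42·z − 21·y·z + 30 + 15·y)·(−3 + 2·x)    [distributive law]
= 144·x − 96·x² + 72·x·y − 48·x²·y + 126·z − 84·x·z + 63·y·z − 42·x·y·z − 90 + 60·x − 45·y + 30·x·y    [distributive law]
= 204·x − 96·x² + 102·x·y − 48·x²·y + 126·z − 84·x·z + 63·y·z − 42·x·y·z − 90 − 45·y    [combine like terms]

204·x − 96·x² + 102·x·y − 48·x²·y + 126·z − 84·x·z + 63·y·z − 42·x·y·z − 90 − 45·y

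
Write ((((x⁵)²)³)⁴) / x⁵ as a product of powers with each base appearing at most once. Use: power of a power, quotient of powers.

((((x⁵)²)³)⁴) / x⁵
= (((x⁵)²)¹²) / x⁵    [power of a power]
= ((x⁵)²⁴) / x⁵    [power of a power]
= x¹²⁰ / x⁵    [power of a power]
= x¹¹⁵    [quotient of powers]

x¹¹⁵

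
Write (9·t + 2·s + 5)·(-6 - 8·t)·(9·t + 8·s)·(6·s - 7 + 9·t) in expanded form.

-7776·s·t² + 3492·t² - 3078·t³ - 5128·s²·t + 2240·s·t - 10368·s·t³ - 5832·t⁴ - 5472·s²·t² - 576·s³ - 768·s² - 768·s³·t + 1890·t + 1680·s

(9·t + 2·s + 5)·(-6 - 8·t)·(9·t + 8·s)·(6·s - 7 + 9·t)
= (-54·t - 72·t² - 12·s - 16·s·t - 30 - 40·t)·(9·t + 8·s)·(6·s - 7 + 9·t)    [distributive law]
= (-94·t - 72·t² - 12·s - 16·s·t - 30)·(9·t + 8·s)·(6·s - 7 + 9·t)    [combine like terms]
= (-846·t² - 752·s·t - 648·t³ - 576·s·t² - 108·s·t - 96·s² - 144·s·t² - 128·s²·t - 270·t - 240·s)·(6·s - 7 + 9·t)    [distributive law]
= (-846·t² - 860·s·t - 648·t³ - 720·s·t² - 96·s² - 128·s²·t - 270·t - 240·s)·(6·s - 7 + 9·t)    [combine like terms]
= -5076·s·t² + 5922·t² - 7614·t³ - 5160·s²·t + 6020·s·t - 7740·s·t² - 3888·s·t³ + 4536·t³ - 5832·t⁴ - 4320·s²·t² + 5040·s·t² - 6480·s·t³ - 576·s³ + 672·s² - 864·s²·t - 768·s³·t + 896·s²·t - 1152·s²·t² - 1620·s·t + 1890·t - 2430·t² - 1440·s² + 1680·s - 2160·s·t    [distributive law]
= -7776·s·t² + 3492·t² - 3078·t³ - 5128·s²·t + 2240·s·t - 10368·s·t³ - 5832·t⁴ - 5472·s²·t² - 576·s³ - 768·s² - 768·s³·t + 1890·t + 1680·s    [combine like terms]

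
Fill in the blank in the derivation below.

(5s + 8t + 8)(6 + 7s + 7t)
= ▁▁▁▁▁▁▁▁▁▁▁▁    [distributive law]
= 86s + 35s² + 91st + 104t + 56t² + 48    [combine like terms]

By distributive law:

30s + 35s² + 35st + 48t + 56st + 56t² + 48 + 56s + 56t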